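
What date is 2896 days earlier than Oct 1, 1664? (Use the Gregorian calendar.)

−366 (one year; includes Feb 29, 1664) → Oct 1, 1663 (2530 left).
−365 (one year) → Oct 1, 1662 (2165 left).
−365 (one year) → Oct 1, 1661 (1800 left).
−365 (one year) → Oct 1, 1660 (1435 left).
−366 (one year; includes Feb 29, 1660) → Oct 1, 1659 (1069 left).
−365 (one year) → Oct 1, 1658 (704 left).
−365 (one year) → Oct 1, 1657 (339 left).
−1 → Sep 30, 1657 (end of Sep, 30 days; 338 left).
−30 → Aug 31, 1657 (end of Aug, 31 days; 308 left).
−31 → Jul 31, 1657 (end of Jul, 31 days; 277 left).
−31 → Jun 30, 1657 (end of Jun, 30 days; 246 left).
−30 → May 31, 1657 (end of May, 31 days; 216 left).
−31 → Apr 30, 1657 (end of Apr, 30 days; 185 left).
−30 → Mar 31, 1657 (end of Mar, 31 days; 155 left).
−31 → Feb 28, 1657 (end of Feb, 28 days; 124 left).
−28 → Jan 31, 1657 (end of Jan, 31 days; 96 left).
−31 → Dec 31, 1656 (end of Dec, 31 days; 65 left).
−31 → Nov 30, 1656 (end of Nov, 30 days; 34 left).
−30 → Oct 31, 1656 (end of Oct, 31 days; 4 left).
−4 → Oct 27, 1656.

October 27, 1656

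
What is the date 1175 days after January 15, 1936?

+366 (one year; includes Feb 29, 1936) → Jan 15, 1937 (809 left).
+365 (one year) → Jan 15, 1938 (444 left).
+365 (one year) → Jan 15, 1939 (79 left).
Jan has 31 days: +17 → Feb 1, 1939 (62 left).
Feb has 28 days: +28 → Mar 1, 1939 (34 left).
Mar has 31 days: +31 → Apr 1, 1939 (3 left).
+3 → Apr 4, 1939.

April 4, 1939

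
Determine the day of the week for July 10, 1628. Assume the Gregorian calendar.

Doomsday rule: the anchor day for the 1600s is Tuesday. For year 28: 28÷12 = 2 r 4, and 4÷4 = 1, so 2+4+1 = 7.
Tuesday + 7 ≡ Tuesday — that's 1628's doomsday.
In July the doomsday date is Jul 11.
Jul 10 is 1 day before Jul 11; 1 mod 7 = 1, so Tuesday − 1 = Monday.

Monday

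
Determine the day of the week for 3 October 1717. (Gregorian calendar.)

Doomsday rule: the anchor day for the 1700s is Sunday. For year 17: 17÷12 = 1 r 5, and 5÷4 = 1, so 1+5+1 = 7.
Sunday + 7 ≡ Sunday — that's 1717's doomsday.
In October the doomsday date is Oct 10.
Oct 3 is 7 days before Oct 10; 7 mod 7 = 0, so Sunday − 0 = Sunday.

Sunday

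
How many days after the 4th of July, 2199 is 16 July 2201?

Jul 4, 2199 → Jul 4, 2200: 365 days.
Jul 4, 2200 → Aug 4, 2200: 31 days (July has 31).
Aug 4, 2200 → Sep 4, 2200: 31 days (August has 31).
Sep 4, 2200 → Oct 4, 2200: 30 days (September has 30).
Oct 4, 2200 → Nov 4, 2200: 31 days (October has 31).
Nov 4, 2200 → Dec 4, 2200: 30 days (November has 30).
Dec 4, 2200 → Jan 4, 2201: 31 days (December has 31).
Jan 4, 2201 → Feb 4, 2201: 31 days (January has 31).
Feb 4, 2201 → Mar 4, 2201: 28 days (February has 28).
Mar 4, 2201 → Apr 4, 2201: 31 days (March has 31).
Apr 4, 2201 → May 4, 2201: 30 days (April has 30).
May 4, 2201 → Jun 4, 2201: 31 days (May has 31).
Jun 4, 2201 → Jul 4, 2201: 30 days (June has 30).
Jul 4, 2201 → Jul 16, 2201: 12 days.
Total: 742 days.

742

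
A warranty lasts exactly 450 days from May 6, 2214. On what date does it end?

+365 (one year) → May 6, 2215 (85 left).
May has 31 days: +26 → Jun 1, 2215 (59 left).
Jun has 30 days: +30 → Jul 1, 2215 (29 left).
+29 → Jul 30, 2215.

July 30, 2215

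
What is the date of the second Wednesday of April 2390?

April 1, 2390 is a Sunday.
The first Wednesday is therefore April 4 (3 days later).
The second Wednesday is 4 + 1×7 = April 11.

April 11, 2390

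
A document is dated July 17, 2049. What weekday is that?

Saturday

Doomsday rule: the anchor day for the 2000s is Tuesday. For year 49: 49÷12 = 4 r 1, and 1÷4 = 0, so 4+1+0 = 5.
Tuesday + 5 ≡ Sunday — that's 2049's doomsday.
In July the doomsday date is Jul 11.
Jul 17 is 6 days after Jul 11; 6 mod 7 = 6, so Sunday + 6 = Saturday.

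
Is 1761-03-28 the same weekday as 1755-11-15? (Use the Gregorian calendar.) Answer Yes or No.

Yes

From Nov 15, 1755 to Mar 28, 1761 is 1960 days.
1960 mod 7 = 0, so they are the same weekday.
(Nov 15, 1755 is a Saturday; Mar 28, 1761 is a Saturday.)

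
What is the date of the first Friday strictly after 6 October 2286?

October 8, 2286

Oct 6, 2286 is a Wednesday.
From Wednesday to the next Friday is 2 days.
Oct 6, 2286 + 2 = Oct 8, 2286.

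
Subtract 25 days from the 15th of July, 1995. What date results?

−15 → Jun 30, 1995 (end of Jun, 30 days; 10 left).
−10 → Jun 20, 1995.

June 20, 1995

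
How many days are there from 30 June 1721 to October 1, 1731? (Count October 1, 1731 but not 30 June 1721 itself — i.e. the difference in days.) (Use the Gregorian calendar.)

Jun 30, 1721 → Jun 30, 1722: 365 days.
Jun 30, 1722 → Jun 30, 1723: 365 days.
Jun 30, 1723 → Jun 30, 1724: 366 days (Feb 29, 1724 is in that span).
Jun 30, 1724 → Jun 30, 1725: 365 days.
Jun 30, 1725 → Jun 30, 1726: 365 days.
Jun 30, 1726 → Jun 30, 1727: 365 days.
Jun 30, 1727 → Jun 30, 1728: 366 days (Feb 29, 1728 is in that span).
Jun 30, 1728 → Jun 30, 1729: 365 days.
Jun 30, 1729 → Jun 30, 1730: 365 days.
Jun 30, 1730 → Jun 30, 1731: 365 days.
Jun 30, 1731 → Jul 30, 1731: 30 days (June has 30).
Jul 30, 1731 → Aug 30, 1731: 31 days (July has 31).
Aug 30, 1731 → Sep 30, 1731: 31 days (August has 31).
Sep 30, 1731 → Oct 1, 1731: 1 days.
Total: 3745 days.

3745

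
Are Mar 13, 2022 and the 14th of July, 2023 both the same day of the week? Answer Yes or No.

From Mar 13, 2022 to Jul 14, 2023 is 488 days.
488 mod 7 = 5, so they are different weekdays.
(Mar 13, 2022 is a Sunday; Jul 14, 2023 is a Friday.)

No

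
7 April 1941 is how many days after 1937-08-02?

Aug 2, 1937 → Aug 2, 1938: 365 days.
Aug 2, 1938 → Aug 2, 1939: 365 days.
Aug 2, 1939 → Aug 2, 1940: 366 days (Feb 29, 1940 is in that span).
Aug 2, 1940 → Sep 2, 1940: 31 days (August has 31).
Sep 2, 1940 → Oct 2, 1940: 30 days (September has 30).
Oct 2, 1940 → Nov 2, 1940: 31 days (October has 31).
Nov 2, 1940 → Dec 2, 1940: 30 days (November has 30).
Dec 2, 1940 → Jan 2, 1941: 31 days (December has 31).
Jan 2, 1941 → Feb 2, 1941: 31 days (January has 31).
Feb 2, 1941 → Mar 2, 1941: 28 days (February has 28).
Mar 2, 1941 → Apr 2, 1941: 31 days (March has 31).
Apr 2, 1941 → Apr 7, 1941: 5 days.
Total: 1344 days.

1344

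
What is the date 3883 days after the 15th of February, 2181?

+365 (one year) → Feb 15, 2182 (3518 left).
+365 (one year) → Feb 15, 2183 (3153 left).
+365 (one year) → Feb 15, 2184 (2788 left).
+366 (one year; includes Feb 29, 2184) → Feb 15, 2185 (2422 left).
+365 (one year) → Feb 15, 2186 (2057 left).
+365 (one year) → Feb 15, 2187 (1692 left).
+365 (one year) → Feb 15, 2188 (1327 left).
+366 (one year; includes Feb 29, 2188) → Feb 15, 2189 (961 left).
+365 (one year) → Feb 15, 2190 (596 left).
+365 (one year) → Feb 15, 2191 (231 left).
Feb has 28 days: +14 → Mar 1, 2191 (217 left).
Mar has 31 days: +31 → Apr 1, 2191 (186 left).
Apr has 30 days: +30 → May 1, 2191 (156 left).
May has 31 days: +31 → Jun 1, 2191 (125 left).
Jun has 30 days: +30 → Jul 1, 2191 (95 left).
Jul has 31 days: +31 → Aug 1, 2191 (64 left).
Aug has 31 days: +31 → Sep 1, 2191 (33 left).
Sep has 30 days: +30 → Oct 1, 2191 (3 left).
+3 → Oct 4, 2191.

October 4, 2191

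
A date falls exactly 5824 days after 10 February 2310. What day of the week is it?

Thursday

Feb 10, 2310 is a Thursday.
5824 mod 7 = 0, so 5824 days after a Thursday is Thursday + 0 = Thursday.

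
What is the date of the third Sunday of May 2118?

May 1, 2118 is a Sunday.
The first Sunday is therefore May 1 (same day).
The third Sunday is 1 + 2×7 = May 15.

May 15, 2118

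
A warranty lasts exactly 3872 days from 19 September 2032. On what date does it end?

+365 (one year) → Sep 19, 2033 (3507 left).
+365 (one year) → Sep 19, 2034 (3142 left).
+365 (one year) → Sep 19, 2035 (2777 left).
+366 (one year; includes Feb 29, 2036) → Sep 19, 2036 (2411 left).
+365 (one year) → Sep 19, 2037 (2046 left).
+365 (one year) → Sep 19, 2038 (1681 left).
+365 (one year) → Sep 19, 2039 (1316 left).
+366 (one year; includes Feb 29, 2040) → Sep 19, 2040 (950 left).
+365 (one year) → Sep 19, 2041 (585 left).
+365 (one year) → Sep 19, 2042 (220 left).
Sep has 30 days: +12 → Oct 1, 2042 (208 left).
Oct has 31 days: +31 → Nov 1, 2042 (177 left).
Nov has 30 days: +30 → Dec 1, 2042 (147 left).
Dec has 31 days: +31 → Jan 1, 2043 (116 left).
Jan has 31 days: +31 → Feb 1, 2043 (85 left).
Feb has 28 days: +28 → Mar 1, 2043 (57 left).
Mar has 31 days: +31 → Apr 1, 2043 (26 left).
+26 → Apr 27, 2043.

April 27, 2043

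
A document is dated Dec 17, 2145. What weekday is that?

Doomsday rule: the anchor day for the 2100s is Sunday. For year 45: 45÷12 = 3 r 9, and 9÷4 = 2, so 3+9+2 = 14.
Sunday + 14 ≡ Sunday — that's 2145's doomsday.
In December the doomsday date is Dec 12.
Dec 17 is 5 days after Dec 12; 5 mod 7 = 5, so Sunday + 5 = Friday.

Friday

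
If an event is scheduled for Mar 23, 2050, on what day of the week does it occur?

January 1, 2050 is a Saturday.
Jan 1, 2050 → Feb 1, 2050: 31 days (January has 31).
Feb 1, 2050 → Mar 1, 2050: 28 days (February has 28).
Mar 1, 2050 → Mar 23, 2050: 22 days.
Total: 81 days.
81 mod 7 = 4, so Saturday + 4 = Wednesday.

Wednesday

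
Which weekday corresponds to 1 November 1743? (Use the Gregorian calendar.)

Friday

Doomsday rule: the anchor day for the 1700s is Sunday. For year 43: 43÷12 = 3 r 7, and 7÷4 = 1, so 3+7+1 = 11.
Sunday + 11 ≡ Thursday — that's 1743's doomsday.
In November the doomsday date is Nov 7.
Nov 1 is 6 days before Nov 7; 6 mod 7 = 6, so Thursday − 6 = Friday.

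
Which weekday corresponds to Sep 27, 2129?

Doomsday rule: the anchor day for the 2100s is Sunday. For year 29: 29÷12 = 2 r 5, and 5÷4 = 1, so 2+5+1 = 8.
Sunday + 8 ≡ Monday — that's 2129's doomsday.
In September the doomsday date is Sep 5.
Sep 27 is 22 days after Sep 5; 22 mod 7 = 1, so Monday + 1 = Tuesday.

Tuesday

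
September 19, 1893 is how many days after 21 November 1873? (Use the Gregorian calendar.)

7242

Nov 21, 1873 → Nov 21, 1874: 365 days.
Nov 21, 1874 → Nov 21, 1875: 365 days.
Nov 21, 1875 → Nov 21, 1876: 366 days (Feb 29, 1876 is in that span).
Nov 21, 1876 → Nov 21, 1877: 365 days.
Nov 21, 1877 → Nov 21, 1878: 365 days.
Nov 21, 1878 → Nov 21, 1879: 365 days.
Nov 21, 1879 → Nov 21, 1880: 366 days (Feb 29, 1880 is in that span).
Nov 21, 1880 → Nov 21, 1881: 365 days.
Nov 21, 1881 → Nov 21, 1882: 365 days.
Nov 21, 1882 → Nov 21, 1883: 365 days.
Nov 21, 1883 → Nov 21, 1884: 366 days (Feb 29, 1884 is in that span).
Nov 21, 1884 → Nov 21, 1885: 365 days.
Nov 21, 1885 → Nov 21, 1886: 365 days.
Nov 21, 1886 → Nov 21, 1887: 365 days.
Nov 21, 1887 → Nov 21, 1888: 366 days (Feb 29, 1888 is in that span).
Nov 21, 1888 → Nov 21, 1889: 365 days.
Nov 21, 1889 → Nov 21, 1890: 365 days.
Nov 21, 1890 → Nov 21, 1891: 365 days.
Nov 21, 1891 → Nov 21, 1892: 366 days (Feb 29, 1892 is in that span).
Nov 21, 1892 → Dec 21, 1892: 30 days (November has 30).
Dec 21, 1892 → Jan 21, 1893: 31 days (December has 31).
Jan 21, 1893 → Feb 21, 1893: 31 days (January has 31).
Feb 21, 1893 → Mar 21, 1893: 28 days (February has 28).
Mar 21, 1893 → Apr 21, 1893: 31 days (March has 31).
Apr 21, 1893 → May 21, 1893: 30 days (April has 30).
May 21, 1893 → Jun 21, 1893: 31 days (May has 31).
Jun 21, 1893 → Jul 21, 1893: 30 days (June has 30).
Jul 21, 1893 → Aug 21, 1893: 31 days (July has 31).
Aug 21, 1893 → Sep 19, 1893: 29 days.
Total: 7242 days.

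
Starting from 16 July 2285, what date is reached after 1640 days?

January 11, 2290

+365 (one year) → Jul 16, 2286 (1275 left).
+365 (one year) → Jul 16, 2287 (910 left).
+366 (one year; includes Feb 29, 2288) → Jul 16, 2288 (544 left).
+365 (one year) → Jul 16, 2289 (179 left).
Jul has 31 days: +16 → Aug 1, 2289 (163 left).
Aug has 31 days: +31 → Sep 1, 2289 (132 left).
Sep has 30 days: +30 → Oct 1, 2289 (102 left).
Oct has 31 days: +31 → Nov 1, 2289 (71 left).
Nov has 30 days: +30 → Dec 1, 2289 (41 left).
Dec has 31 days: +31 → Jan 1, 2290 (10 left).
+10 → Jan 11, 2290.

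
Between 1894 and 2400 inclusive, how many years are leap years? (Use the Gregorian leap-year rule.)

123

Multiples of 4 in [1894,2400]: 127.
Of those, multiples of 100: 6 (not leap unless ÷400).
Multiples of 400: 2.
Leap years = 127 − 6 + 2 = 123.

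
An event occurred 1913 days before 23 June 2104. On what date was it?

−366 (one year; includes Feb 29, 2104) → Jun 23, 2103 (1547 left).
−365 (one year) → Jun 23, 2102 (1182 left).
−365 (one year) → Jun 23, 2101 (817 left).
−365 (one year) → Jun 23, 2100 (452 left).
−365 (one year) → Jun 23, 2099 (87 left).
−23 → May 31, 2099 (end of May, 31 days; 64 left).
−31 → Apr 30, 2099 (end of Apr, 30 days; 33 left).
−30 → Mar 31, 2099 (end of Mar, 31 days; 3 left).
−3 → Mar 28, 2099.

March 28, 2099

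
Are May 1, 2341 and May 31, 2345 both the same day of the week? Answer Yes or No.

Yes

From May 1, 2341 to May 31, 2345 is 1491 days.
1491 mod 7 = 0, so they are the same weekday.
(May 1, 2341 is a Thursday; May 31, 2345 is a Thursday.)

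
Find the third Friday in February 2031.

February 1, 2031 is a Saturday.
The first Friday is therefore February 7 (6 days later).
The third Friday is 7 + 2×7 = February 21.

February 21, 2031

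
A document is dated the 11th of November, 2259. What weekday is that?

Doomsday rule: the anchor day for the 2200s is Friday. For year 59: 59÷12 = 4 r 11, and 11÷4 = 2, so 4+11+2 = 17.
Friday + 17 ≡ Monday — that's 2259's doomsday.
In November the doomsday date is Nov 7.
Nov 11 is 4 days after Nov 7; 4 mod 7 = 4, so Monday + 4 = Friday.

Friday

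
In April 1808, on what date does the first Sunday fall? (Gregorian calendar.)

April 1, 1808 is a Friday.
The first Sunday is therefore April 3 (2 days later).

April 3, 1808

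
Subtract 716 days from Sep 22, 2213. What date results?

October 7, 2211

−365 (one year) → Sep 22, 2212 (351 left).
−22 → Aug 31, 2212 (end of Aug, 31 days; 329 left).
−31 → Jul 31, 2212 (end of Jul, 31 days; 298 left).
−31 → Jun 30, 2212 (end of Jun, 30 days; 267 left).
−30 → May 31, 2212 (end of May, 31 days; 237 left).
−31 → Apr 30, 2212 (end of Apr, 30 days; 206 left).
−30 → Mar 31, 2212 (end of Mar, 31 days; 176 left).
−31 → Feb 29, 2212 (end of Feb, 29 days; 145 left).
−29 → Jan 31, 2212 (end of Jan, 31 days; 116 left).
−31 → Dec 31, 2211 (end of Dec, 31 days; 85 left).
−31 → Nov 30, 2211 (end of Nov, 30 days; 54 left).
−30 → Oct 31, 2211 (end of Oct, 31 days; 24 left).
−24 → Oct 7, 2211.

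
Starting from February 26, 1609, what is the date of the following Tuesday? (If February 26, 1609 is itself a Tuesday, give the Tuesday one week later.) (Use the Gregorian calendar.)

Feb 26, 1609 is a Thursday.
From Thursday to the next Tuesday is 5 days.
Feb 26, 1609 + 5 = Mar 3, 1609.

March 3, 1609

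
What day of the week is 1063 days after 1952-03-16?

Saturday

Mar 16, 1952 is a Sunday.
1063 mod 7 = 6, so 1063 days after a Sunday is Sunday + 6 = Saturday.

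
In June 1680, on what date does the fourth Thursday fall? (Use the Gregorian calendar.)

June 27, 1680

June 1, 1680 is a Saturday.
The first Thursday is therefore June 6 (5 days later).
The fourth Thursday is 6 + 3×7 = June 27.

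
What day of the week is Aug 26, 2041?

Monday

January 1, 2041 is a Tuesday.
Jan 1, 2041 → Feb 1, 2041: 31 days (January has 31).
Feb 1, 2041 → Mar 1, 2041: 28 days (February has 28).
Mar 1, 2041 → Apr 1, 2041: 31 days (March has 31).
Apr 1, 2041 → May 1, 2041: 30 days (April has 30).
May 1, 2041 → Jun 1, 2041: 31 days (May has 31).
Jun 1, 2041 → Jul 1, 2041: 30 days (June has 30).
Jul 1, 2041 → Aug 1, 2041: 31 days (July has 31).
Aug 1, 2041 → Aug 26, 2041: 25 days.
Total: 237 days.
237 mod 7 = 6, so Tuesday + 6 = Monday.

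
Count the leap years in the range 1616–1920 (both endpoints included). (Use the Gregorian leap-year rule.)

74

Multiples of 4 in [1616,1920]: 77.
Of those, multiples of 100: 3 (not leap unless ÷400).
Multiples of 400: 0.
Leap years = 77 − 3 + 0 = 74.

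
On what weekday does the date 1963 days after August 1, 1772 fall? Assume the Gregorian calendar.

Tuesday

Aug 1, 1772 is a Saturday.
1963 mod 7 = 3, so 1963 days after a Saturday is Saturday + 3 = Tuesday.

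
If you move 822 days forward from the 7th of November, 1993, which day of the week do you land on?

First find the weekday of Nov 7, 1993. Doomsday rule: the anchor day for the 1900s is Wednesday. For year 93: 93÷12 = 7 r 9, and 9÷4 = 2, so 7+9+2 = 18.
Wednesday + 18 ≡ Sunday — that's 1993's doomsday.
In November the doomsday date is Nov 7.
Nov 7 is the doomsday itself: Sunday.
822 mod 7 = 3, so 822 days after a Sunday is Sunday + 3 = Wednesday.

Wednesday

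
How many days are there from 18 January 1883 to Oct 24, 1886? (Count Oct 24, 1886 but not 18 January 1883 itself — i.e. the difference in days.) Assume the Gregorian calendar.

Jan 18, 1883 → Jan 18, 1884: 365 days.
Jan 18, 1884 → Jan 18, 1885: 366 days (Feb 29, 1884 is in that span).
Jan 18, 1885 → Jan 18, 1886: 365 days.
Jan 18, 1886 → Feb 18, 1886: 31 days (January has 31).
Feb 18, 1886 → Mar 18, 1886: 28 days (February has 28).
Mar 18, 1886 → Apr 18, 1886: 31 days (March has 31).
Apr 18, 1886 → May 18, 1886: 30 days (April has 30).
May 18, 1886 → Jun 18, 1886: 31 days (May has 31).
Jun 18, 1886 → Jul 18, 1886: 30 days (June has 30).
Jul 18, 1886 → Aug 18, 1886: 31 days (July has 31).
Aug 18, 1886 → Sep 18, 1886: 31 days (August has 31).
Sep 18, 1886 → Oct 18, 1886: 30 days (September has 30).
Oct 18, 1886 → Oct 24, 1886: 6 days.
Total: 1375 days.

1375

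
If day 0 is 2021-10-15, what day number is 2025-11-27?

Oct 15, 2021 → Oct 15, 2022: 365 days.
Oct 15, 2022 → Oct 15, 2023: 365 days.
Oct 15, 2023 → Oct 15, 2024: 366 days (Feb 29, 2024 is in that span).
Oct 15, 2024 → Oct 15, 2025: 365 days.
Oct 15, 2025 → Nov 15, 2025: 31 days (October has 31).
Nov 15, 2025 → Nov 27, 2025: 12 days.
Total: 1504 days.

1504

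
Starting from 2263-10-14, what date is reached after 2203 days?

+366 (one year; includes Feb 29, 2264) → Oct 14, 2264 (1837 left).
+365 (one year) → Oct 14, 2265 (1472 left).
+365 (one year) → Oct 14, 2266 (1107 left).
+365 (one year) → Oct 14, 2267 (742 left).
+366 (one year; includes Feb 29, 2268) → Oct 14, 2268 (376 left).
Oct has 31 days: +18 → Nov 1, 2268 (358 left).
Nov has 30 days: +30 → Dec 1, 2268 (328 left).
Dec has 31 days: +31 → Jan 1, 2269 (297 left).
Jan has 31 days: +31 → Feb 1, 2269 (266 left).
Feb has 28 days: +28 → Mar 1, 2269 (238 left).
Mar has 31 days: +31 → Apr 1, 2269 (207 left).
Apr has 30 days: +30 → May 1, 2269 (177 left).
May has 31 days: +31 → Jun 1, 2269 (146 left).
Jun has 30 days: +30 → Jul 1, 2269 (116 left).
Jul has 31 days: +31 → Aug 1, 2269 (85 left).
Aug has 31 days: +31 → Sep 1, 2269 (54 left).
Sep has 30 days: +30 → Oct 1, 2269 (24 left).
+24 → Oct 25, 2269.

October 25, 2269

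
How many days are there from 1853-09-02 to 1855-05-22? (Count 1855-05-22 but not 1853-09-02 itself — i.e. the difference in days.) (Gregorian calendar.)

627

Sep 2, 1853 → Sep 2, 1854: 365 days.
Sep 2, 1854 → Oct 2, 1854: 30 days (September has 30).
Oct 2, 1854 → Nov 2, 1854: 31 days (October has 31).
Nov 2, 1854 → Dec 2, 1854: 30 days (November has 30).
Dec 2, 1854 → Jan 2, 1855: 31 days (December has 31).
Jan 2, 1855 → Feb 2, 1855: 31 days (January has 31).
Feb 2, 1855 → Mar 2, 1855: 28 days (February has 28).
Mar 2, 1855 → Apr 2, 1855: 31 days (March has 31).
Apr 2, 1855 → May 2, 1855: 30 days (April has 30).
May 2, 1855 → May 22, 1855: 20 days.
Total: 627 days.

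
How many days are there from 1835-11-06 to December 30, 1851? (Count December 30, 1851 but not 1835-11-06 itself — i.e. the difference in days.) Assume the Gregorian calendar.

Nov 6, 1835 → Nov 6, 1836: 366 days (Feb 29, 1836 is in that span).
Nov 6, 1836 → Nov 6, 1837: 365 days.
Nov 6, 1837 → Nov 6, 1838: 365 days.
Nov 6, 1838 → Nov 6, 1839: 365 days.
Nov 6, 1839 → Nov 6, 1840: 366 days (Feb 29, 1840 is in that span).
Nov 6, 1840 → Nov 6, 1841: 365 days.
Nov 6, 1841 → Nov 6, 1842: 365 days.
Nov 6, 1842 → Nov 6, 1843: 365 days.
Nov 6, 1843 → Nov 6, 1844: 366 days (Feb 29, 1844 is in that span).
Nov 6, 1844 → Nov 6, 1845: 365 days.
Nov 6, 1845 → Nov 6, 1846: 365 days.
Nov 6, 1846 → Nov 6, 1847: 365 days.
Nov 6, 1847 → Nov 6, 1848: 366 days (Feb 29, 1848 is in that span).
Nov 6, 1848 → Nov 6, 1849: 365 days.
Nov 6, 1849 → Nov 6, 1850: 365 days.
Nov 6, 1850 → Nov 6, 1851: 365 days.
Nov 6, 1851 → Dec 6, 1851: 30 days (November has 30).
Dec 6, 1851 → Dec 30, 1851: 24 days.
Total: 5898 days.

5898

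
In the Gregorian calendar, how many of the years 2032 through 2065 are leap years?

9

Multiples of 4 in [2032,2065]: 9.
Of those, multiples of 100: 0 (not leap unless ÷400).
Multiples of 400: 0.
Leap years = 9 − 0 + 0 = 9.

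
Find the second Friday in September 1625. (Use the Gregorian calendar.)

September 1, 1625 is a Monday.
The first Friday is therefore September 5 (4 days later).
The second Friday is 5 + 1×7 = September 12.

September 12, 1625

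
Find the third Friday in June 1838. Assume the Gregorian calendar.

June 15, 1838

June 1, 1838 is a Friday.
The first Friday is therefore June 1 (same day).
The third Friday is 1 + 2×7 = June 15.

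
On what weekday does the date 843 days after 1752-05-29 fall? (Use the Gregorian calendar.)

First find the weekday of May 29, 1752. Doomsday rule: the anchor day for the 1700s is Sunday. For year 52: 52÷12 = 4 r 4, and 4÷4 = 1, so 4+4+1 = 9.
Sunday + 9 ≡ Tuesday — that's 1752's doomsday.
In May the doomsday date is May 9.
May 29 is 20 days after May 9; 20 mod 7 = 6, so Tuesday + 6 = Monday.
843 mod 7 = 3, so 843 days after a Monday is Monday + 3 = Thursday.

Thursday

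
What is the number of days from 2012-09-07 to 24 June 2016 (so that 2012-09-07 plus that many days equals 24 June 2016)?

1386

Sep 7, 2012 → Sep 7, 2013: 365 days.
Sep 7, 2013 → Sep 7, 2014: 365 days.
Sep 7, 2014 → Sep 7, 2015: 365 days.
Sep 7, 2015 → Oct 7, 2015: 30 days (September has 30).
Oct 7, 2015 → Nov 7, 2015: 31 days (October has 31).
Nov 7, 2015 → Dec 7, 2015: 30 days (November has 30).
Dec 7, 2015 → Jan 7, 2016: 31 days (December has 31).
Jan 7, 2016 → Feb 7, 2016: 31 days (January has 31).
Feb 7, 2016 → Mar 7, 2016: 29 days (February has 29).
Mar 7, 2016 → Apr 7, 2016: 31 days (March has 31).
Apr 7, 2016 → May 7, 2016: 30 days (April has 30).
May 7, 2016 → Jun 7, 2016: 31 days (May has 31).
Jun 7, 2016 → Jun 24, 2016: 17 days.
Total: 1386 days.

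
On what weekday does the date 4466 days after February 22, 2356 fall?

Wednesday

First find the weekday of Feb 22, 2356. Doomsday rule: the anchor day for the 2300s is Wednesday. For year 56: 56÷12 = 4 r 8, and 8÷4 = 2, so 4+8+2 = 14.
Wednesday + 14 ≡ Wednesday — that's 2356's doomsday.
In February the doomsday date is Feb 29 (2356 is a leap year (divisible by 4)).
Feb 22 is 7 days before Feb 29; 7 mod 7 = 0, so Wednesday − 0 = Wednesday.
4466 mod 7 = 0, so 4466 days after a Wednesday is Wednesday + 0 = Wednesday.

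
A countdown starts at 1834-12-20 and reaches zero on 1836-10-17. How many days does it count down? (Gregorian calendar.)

Dec 20, 1834 → Dec 20, 1835: 365 days.
Dec 20, 1835 → Jan 20, 1836: 31 days (December has 31).
Jan 20, 1836 → Feb 20, 1836: 31 days (January has 31).
Feb 20, 1836 → Mar 20, 1836: 29 days (February has 29).
Mar 20, 1836 → Apr 20, 1836: 31 days (March has 31).
Apr 20, 1836 → May 20, 1836: 30 days (April has 30).
May 20, 1836 → Jun 20, 1836: 31 days (May has 31).
Jun 20, 1836 → Jul 20, 1836: 30 days (June has 30).
Jul 20, 1836 → Aug 20, 1836: 31 days (July has 31).
Aug 20, 1836 → Sep 20, 1836: 31 days (August has 31).
Sep 20, 1836 → Oct 17, 1836: 27 days.
Total: 667 days.

667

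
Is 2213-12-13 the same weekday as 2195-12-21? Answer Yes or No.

From Dec 21, 2195 to Dec 13, 2213 is 6566 days.
6566 mod 7 = 0, so they are the same weekday.
(Dec 21, 2195 is a Monday; Dec 13, 2213 is a Monday.)

Yes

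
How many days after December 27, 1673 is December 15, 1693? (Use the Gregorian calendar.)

7293

Dec 27, 1673 → Dec 27, 1674: 365 days.
Dec 27, 1674 → Dec 27, 1675: 365 days.
Dec 27, 1675 → Dec 27, 1676: 366 days (Feb 29, 1676 is in that span).
Dec 27, 1676 → Dec 27, 1677: 365 days.
Dec 27, 1677 → Dec 27, 1678: 365 days.
Dec 27, 1678 → Dec 27, 1679: 365 days.
Dec 27, 1679 → Dec 27, 1680: 366 days (Feb 29, 1680 is in that span).
Dec 27, 1680 → Dec 27, 1681: 365 days.
Dec 27, 1681 → Dec 27, 1682: 365 days.
Dec 27, 1682 → Dec 27, 1683: 365 days.
Dec 27, 1683 → Dec 27, 1684: 366 days (Feb 29, 1684 is in that span).
Dec 27, 1684 → Dec 27, 1685: 365 days.
Dec 27, 1685 → Dec 27, 1686: 365 days.
Dec 27, 1686 → Dec 27, 1687: 365 days.
Dec 27, 1687 → Dec 27, 1688: 366 days (Feb 29, 1688 is in that span).
Dec 27, 1688 → Dec 27, 1689: 365 days.
Dec 27, 1689 → Dec 27, 1690: 365 days.
Dec 27, 1690 → Dec 27, 1691: 365 days.
Dec 27, 1691 → Dec 27, 1692: 366 days (Feb 29, 1692 is in that span).
Dec 27, 1692 → Jan 27, 1693: 31 days (December has 31).
Jan 27, 1693 → Feb 27, 1693: 31 days (January has 31).
Feb 27, 1693 → Mar 27, 1693: 28 days (February has 28).
Mar 27, 1693 → Apr 27, 1693: 31 days (March has 31).
Apr 27, 1693 → May 27, 1693: 30 days (April has 30).
May 27, 1693 → Jun 27, 1693: 31 days (May has 31).
Jun 27, 1693 → Jul 27, 1693: 30 days (June has 30).
Jul 27, 1693 → Aug 27, 1693: 31 days (July has 31).
Aug 27, 1693 → Sep 27, 1693: 31 days (August has 31).
Sep 27, 1693 → Oct 27, 1693: 30 days (September has 30).
Oct 27, 1693 → Nov 27, 1693: 31 days (October has 31).
Nov 27, 1693 → Dec 15, 1693: 18 days.
Total: 7293 days.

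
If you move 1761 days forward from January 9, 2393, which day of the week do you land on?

Jan 9, 2393 is a Saturday.
1761 mod 7 = 4, so 1761 days after a Saturday is Saturday + 4 = Wednesday.

Wednesday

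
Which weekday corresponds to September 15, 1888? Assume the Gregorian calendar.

Saturday

Doomsday rule: the anchor day for the 1800s is Friday. For year 88: 88÷12 = 7 r 4, and 4÷4 = 1, so 7+4+1 = 12.
Friday + 12 ≡ Wednesday — that's 1888's doomsday.
In September the doomsday date is Sep 5.
Sep 15 is 10 days after Sep 5; 10 mod 7 = 3, so Wednesday + 3 = Saturday.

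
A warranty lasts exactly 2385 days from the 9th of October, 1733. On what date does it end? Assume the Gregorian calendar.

+365 (one year) → Oct 9, 1734 (2020 left).
+365 (one year) → Oct 9, 1735 (1655 left).
+366 (one year; includes Feb 29, 1736) → Oct 9, 1736 (1289 left).
+365 (one year) → Oct 9, 1737 (924 left).
+365 (one year) → Oct 9, 1738 (559 left).
+365 (one year) → Oct 9, 1739 (194 left).
Oct has 31 days: +23 → Nov 1, 1739 (171 left).
Nov has 30 days: +30 → Dec 1, 1739 (141 left).
Dec has 31 days: +31 → Jan 1, 1740 (110 left).
Jan has 31 days: +31 → Feb 1, 1740 (79 left).
Feb has 29 days: +29 → Mar 1, 1740 (50 left).
Mar has 31 days: +31 → Apr 1, 1740 (19 left).
+19 → Apr 20, 1740.

April 20, 1740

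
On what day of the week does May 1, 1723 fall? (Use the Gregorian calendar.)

Saturday

Doomsday rule: the anchor day for the 1700s is Sunday. For year 23: 23÷12 = 1 r 11, and 11÷4 = 2, so 1+11+2 = 14.
Sunday + 14 ≡ Sunday — that's 1723's doomsday.
In May the doomsday date is May 9.
May 1 is 8 days before May 9; 8 mod 7 = 1, so Sunday − 1 = Saturday.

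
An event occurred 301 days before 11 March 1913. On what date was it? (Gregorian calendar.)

−11 → Feb 28, 1913 (end of Feb, 28 days; 290 left).
−28 → Jan 31, 1913 (end of Jan, 31 days; 262 left).
−31 → Dec 31, 1912 (end of Dec, 31 days; 231 left).
−31 → Nov 30, 1912 (end of Nov, 30 days; 200 left).
−30 → Oct 31, 1912 (end of Oct, 31 days; 170 left).
−31 → Sep 30, 1912 (end of Sep, 30 days; 139 left).
−30 → Aug 31, 1912 (end of Aug, 31 days; 109 left).
−31 → Jul 31, 1912 (end of Jul, 31 days; 78 left).
−31 → Jun 30, 1912 (end of Jun, 30 days; 47 left).
−30 → May 31, 1912 (end of May, 31 days; 17 left).
−17 → May 14, 1912.

May 14, 1912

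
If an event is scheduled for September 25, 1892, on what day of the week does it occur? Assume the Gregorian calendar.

Doomsday rule: the anchor day for the 1800s is Friday. For year 92: 92÷12 = 7 r 8, and 8÷4 = 2, so 7+8+2 = 17.
Friday + 17 ≡ Monday — that's 1892's doomsday.
In September the doomsday date is Sep 5.
Sep 25 is 20 days after Sep 5; 20 mod 7 = 6, so Monday + 6 = Sunday.

Sunday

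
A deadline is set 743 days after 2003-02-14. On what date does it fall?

+365 (one year) → Feb 14, 2004 (378 left).
Feb has 29 days: +16 → Mar 1, 2004 (362 left).
Mar has 31 days: +31 → Apr 1, 2004 (331 left).
Apr has 30 days: +30 → May 1, 2004 (301 left).
May has 31 days: +31 → Jun 1, 2004 (270 left).
Jun has 30 days: +30 → Jul 1, 2004 (240 left).
Jul has 31 days: +31 → Aug 1, 2004 (209 left).
Aug has 31 days: +31 → Sep 1, 2004 (178 left).
Sep has 30 days: +30 → Oct 1, 2004 (148 left).
Oct has 31 days: +31 → Nov 1, 2004 (117 left).
Nov has 30 days: +30 → Dec 1, 2004 (87 left).
Dec has 31 days: +31 → Jan 1, 2005 (56 left).
Jan has 31 days: +31 → Feb 1, 2005 (25 left).
+25 → Feb 26, 2005.

February 26, 2005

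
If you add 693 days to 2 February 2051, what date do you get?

+365 (one year) → Feb 2, 2052 (328 left).
Feb has 29 days: +28 → Mar 1, 2052 (300 left).
Mar has 31 days: +31 → Apr 1, 2052 (269 left).
Apr has 30 days: +30 → May 1, 2052 (239 left).
May has 31 days: +31 → Jun 1, 2052 (208 left).
Jun has 30 days: +30 → Jul 1, 2052 (178 left).
Jul has 31 days: +31 → Aug 1, 2052 (147 left).
Aug has 31 days: +31 → Sep 1, 2052 (116 left).
Sep has 30 days: +30 → Oct 1, 2052 (86 left).
Oct has 31 days: +31 → Nov 1, 2052 (55 left).
Nov has 30 days: +30 → Dec 1, 2052 (25 left).
+25 → Dec 26, 2052.

December 26, 2052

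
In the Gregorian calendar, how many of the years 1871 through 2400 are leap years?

Multiples of 4 in [1871,2400]: 133.
Of those, multiples of 100: 6 (not leap unless ÷400).
Multiples of 400: 2.
Leap years = 133 − 6 + 2 = 129.

129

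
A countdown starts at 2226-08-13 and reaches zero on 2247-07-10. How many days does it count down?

Aug 13, 2226 → Aug 13, 2227: 365 days.
Aug 13, 2227 → Aug 13, 2228: 366 days (Feb 29, 2228 is in that span).
Aug 13, 2228 → Aug 13, 2229: 365 days.
Aug 13, 2229 → Aug 13, 2230: 365 days.
Aug 13, 2230 → Aug 13, 2231: 365 days.
Aug 13, 2231 → Aug 13, 2232: 366 days (Feb 29, 2232 is in that span).
Aug 13, 2232 → Aug 13, 2233: 365 days.
Aug 13, 2233 → Aug 13, 2234: 365 days.
Aug 13, 2234 → Aug 13, 2235: 365 days.
Aug 13, 2235 → Aug 13, 2236: 366 days (Feb 29, 2236 is in that span).
Aug 13, 2236 → Aug 13, 2237: 365 days.
Aug 13, 2237 → Aug 13, 2238: 365 days.
Aug 13, 2238 → Aug 13, 2239: 365 days.
Aug 13, 2239 → Aug 13, 2240: 366 days (Feb 29, 2240 is in that span).
Aug 13, 2240 → Aug 13, 2241: 365 days.
Aug 13, 2241 → Aug 13, 2242: 365 days.
Aug 13, 2242 → Aug 13, 2243: 365 days.
Aug 13, 2243 → Aug 13, 2244: 366 days (Feb 29, 2244 is in that span).
Aug 13, 2244 → Aug 13, 2245: 365 days.
Aug 13, 2245 → Aug 13, 2246: 365 days.
Aug 13, 2246 → Sep 13, 2246: 31 days (August has 31).
Sep 13, 2246 → Oct 13, 2246: 30 days (September has 30).
Oct 13, 2246 → Nov 13, 2246: 31 days (October has 31).
Nov 13, 2246 → Dec 13, 2246: 30 days (November has 30).
Dec 13, 2246 → Jan 13, 2247: 31 days (December has 31).
Jan 13, 2247 → Feb 13, 2247: 31 days (January has 31).
Feb 13, 2247 → Mar 13, 2247: 28 days (February has 28).
Mar 13, 2247 → Apr 13, 2247: 31 days (March has 31).
Apr 13, 2247 → May 13, 2247: 30 days (April has 30).
May 13, 2247 → Jun 13, 2247: 31 days (May has 31).
Jun 13, 2247 → Jul 10, 2247: 27 days.
Total: 7636 days.

7636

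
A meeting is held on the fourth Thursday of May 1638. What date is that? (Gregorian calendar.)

May 1, 1638 is a Saturday.
The first Thursday is therefore May 6 (5 days later).
The fourth Thursday is 6 + 3×7 = May 27.

May 27, 1638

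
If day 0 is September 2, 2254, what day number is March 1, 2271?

6024

Sep 2, 2254 → Sep 2, 2255: 365 days.
Sep 2, 2255 → Sep 2, 2256: 366 days (Feb 29, 2256 is in that span).
Sep 2, 2256 → Sep 2, 2257: 365 days.
Sep 2, 2257 → Sep 2, 2258: 365 days.
Sep 2, 2258 → Sep 2, 2259: 365 days.
Sep 2, 2259 → Sep 2, 2260: 366 days (Feb 29, 2260 is in that span).
Sep 2, 2260 → Sep 2, 2261: 365 days.
Sep 2, 2261 → Sep 2, 2262: 365 days.
Sep 2, 2262 → Sep 2, 2263: 365 days.
Sep 2, 2263 → Sep 2, 2264: 366 days (Feb 29, 2264 is in that span).
Sep 2, 2264 → Sep 2, 2265: 365 days.
Sep 2, 2265 → Sep 2, 2266: 365 days.
Sep 2, 2266 → Sep 2, 2267: 365 days.
Sep 2, 2267 → Sep 2, 2268: 366 days (Feb 29, 2268 is in that span).
Sep 2, 2268 → Sep 2, 2269: 365 days.
Sep 2, 2269 → Sep 2, 2270: 365 days.
Sep 2, 2270 → Oct 2, 2270: 30 days (September has 30).
Oct 2, 2270 → Nov 2, 2270: 31 days (October has 31).
Nov 2, 2270 → Dec 2, 2270: 30 days (November has 30).
Dec 2, 2270 → Jan 2, 2271: 31 days (December has 31).
Jan 2, 2271 → Feb 2, 2271: 31 days (January has 31).
Feb 2, 2271 → Mar 1, 2271: 27 days.
Total: 6024 days.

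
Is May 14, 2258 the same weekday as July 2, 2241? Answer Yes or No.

From Jul 2, 2241 to May 14, 2258 is 6160 days.
6160 mod 7 = 0, so they are the same weekday.
(Jul 2, 2241 is a Friday; May 14, 2258 is a Friday.)

Yes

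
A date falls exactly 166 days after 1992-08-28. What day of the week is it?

Wednesday

First find the weekday of Aug 28, 1992. Doomsday rule: the anchor day for the 1900s is Wednesday. For year 92: 92÷12 = 7 r 8, and 8÷4 = 2, so 7+8+2 = 17.
Wednesday + 17 ≡ Saturday — that's 1992's doomsday.
In August the doomsday date is Aug 8.
Aug 28 is 20 days after Aug 8; 20 mod 7 = 6, so Saturday + 6 = Friday.
166 mod 7 = 5, so 166 days after a Friday is Friday + 5 = Wednesday.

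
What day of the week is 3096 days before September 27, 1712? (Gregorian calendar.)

First find the weekday of Sep 27, 1712. Doomsday rule: the anchor day for the 1700s is Sunday. For year 12: 12÷12 = 1 r 0, and 0÷4 = 0, so 1+0+0 = 1.
Sunday + 1 ≡ Monday — that's 1712's doomsday.
In September the doomsday date is Sep 5.
Sep 27 is 22 days after Sep 5; 22 mod 7 = 1, so Monday + 1 = Tuesday.
3096 mod 7 = 2, so 3096 days before a Tuesday is Tuesday − 2 = Sunday.

Sunday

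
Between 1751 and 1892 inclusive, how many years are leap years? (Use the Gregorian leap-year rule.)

Multiples of 4 in [1751,1892]: 36.
Of those, multiples of 100: 1 (not leap unless ÷400).
Multiples of 400: 0.
Leap years = 36 − 1 + 0 = 35.

35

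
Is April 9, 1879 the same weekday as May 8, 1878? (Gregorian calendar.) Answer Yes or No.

Yes

From May 8, 1878 to Apr 9, 1879 is 336 days.
336 mod 7 = 0, so they are the same weekday.
(May 8, 1878 is a Wednesday; Apr 9, 1879 is a Wednesday.)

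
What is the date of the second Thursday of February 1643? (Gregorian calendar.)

February 12, 1643

February 1, 1643 is a Sunday.
The first Thursday is therefore February 5 (4 days later).
The second Thursday is 5 + 1×7 = February 12.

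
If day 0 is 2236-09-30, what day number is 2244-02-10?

2689

Sep 30, 2236 → Sep 30, 2237: 365 days.
Sep 30, 2237 → Sep 30, 2238: 365 days.
Sep 30, 2238 → Sep 30, 2239: 365 days.
Sep 30, 2239 → Sep 30, 2240: 366 days (Feb 29, 2240 is in that span).
Sep 30, 2240 → Sep 30, 2241: 365 days.
Sep 30, 2241 → Sep 30, 2242: 365 days.
Sep 30, 2242 → Sep 30, 2243: 365 days.
Sep 30, 2243 → Oct 30, 2243: 30 days (September has 30).
Oct 30, 2243 → Nov 30, 2243: 31 days (October has 31).
Nov 30, 2243 → Dec 30, 2243: 30 days (November has 30).
Dec 30, 2243 → Jan 30, 2244: 31 days (December has 31).
Jan 30, 2244 → Feb 10, 2244: 11 days.
Total: 2689 days.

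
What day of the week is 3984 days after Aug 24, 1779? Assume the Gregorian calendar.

First find the weekday of Aug 24, 1779. Doomsday rule: the anchor day for the 1700s is Sunday. For year 79: 79÷12 = 6 r 7, and 7÷4 = 1, so 6+7+1 = 14.
Sunday + 14 ≡ Sunday — that's 1779's doomsday.
In August the doomsday date is Aug 8.
Aug 24 is 16 days after Aug 8; 16 mod 7 = 2, so Sunday + 2 = Tuesday.
3984 mod 7 = 1, so 3984 days after a Tuesday is Tuesday + 1 = Wednesday.

Wednesday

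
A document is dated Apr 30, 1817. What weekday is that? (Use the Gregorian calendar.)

Wednesday

Doomsday rule: the anchor day for the 1800s is Friday. For year 17: 17÷12 = 1 r 5, and 5÷4 = 1, so 1+5+1 = 7.
Friday + 7 ≡ Friday — that's 1817's doomsday.
In April the doomsday date is Apr 4.
Apr 30 is 26 days after Apr 4; 26 mod 7 = 5, so Friday + 5 = Wednesday.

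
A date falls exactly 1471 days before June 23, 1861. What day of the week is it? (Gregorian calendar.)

Saturday

First find the weekday of Jun 23, 1861. Doomsday rule: the anchor day for the 1800s is Friday. For year 61: 61÷12 = 5 r 1, and 1÷4 = 0, so 5+1+0 = 6.
Friday + 6 ≡ Thursday — that's 1861's doomsday.
In June the doomsday date is Jun 6.
Jun 23 is 17 days after Jun 6; 17 mod 7 = 3, so Thursday + 3 = Sunday.
1471 mod 7 = 1, so 1471 days before a Sunday is Sunday − 1 = Saturday.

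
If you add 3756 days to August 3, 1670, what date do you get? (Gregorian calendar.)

November 14, 1680

+365 (one year) → Aug 3, 1671 (3391 left).
+366 (one year; includes Feb 29, 1672) → Aug 3, 1672 (3025 left).
+365 (one year) → Aug 3, 1673 (2660 left).
+365 (one year) → Aug 3, 1674 (2295 left).
+365 (one year) → Aug 3, 1675 (1930 left).
+366 (one year; includes Feb 29, 1676) → Aug 3, 1676 (1564 left).
+365 (one year) → Aug 3, 1677 (1199 left).
+365 (one year) → Aug 3, 1678 (834 left).
+365 (one year) → Aug 3, 1679 (469 left).
+366 (one year; includes Feb 29, 1680) → Aug 3, 1680 (103 left).
Aug has 31 days: +29 → Sep 1, 1680 (74 left).
Sep has 30 days: +30 → Oct 1, 1680 (44 left).
Oct has 31 days: +31 → Nov 1, 1680 (13 left).
+13 → Nov 14, 1680.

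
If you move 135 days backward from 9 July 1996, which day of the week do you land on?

Sunday

Jul 9, 1996 is a Tuesday.
135 mod 7 = 2, so 135 days before a Tuesday is Tuesday − 2 = Sunday.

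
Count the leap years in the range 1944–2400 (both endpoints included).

112

Multiples of 4 in [1944,2400]: 115.
Of those, multiples of 100: 5 (not leap unless ÷400).
Multiples of 400: 2.
Leap years = 115 − 5 + 2 = 112.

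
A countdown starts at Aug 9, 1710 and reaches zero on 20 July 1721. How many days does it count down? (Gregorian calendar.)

Aug 9, 1710 → Aug 9, 1711: 365 days.
Aug 9, 1711 → Aug 9, 1712: 366 days (Feb 29, 1712 is in that span).
Aug 9, 1712 → Aug 9, 1713: 365 days.
Aug 9, 1713 → Aug 9, 1714: 365 days.
Aug 9, 1714 → Aug 9, 1715: 365 days.
Aug 9, 1715 → Aug 9, 1716: 366 days (Feb 29, 1716 is in that span).
Aug 9, 1716 → Aug 9, 1717: 365 days.
Aug 9, 1717 → Aug 9, 1718: 365 days.
Aug 9, 1718 → Aug 9, 1719: 365 days.
Aug 9, 1719 → Aug 9, 1720: 366 days (Feb 29, 1720 is in that span).
Aug 9, 1720 → Sep 9, 1720: 31 days (August has 31).
Sep 9, 1720 → Oct 9, 1720: 30 days (September has 30).
Oct 9, 1720 → Nov 9, 1720: 31 days (October has 31).
Nov 9, 1720 → Dec 9, 1720: 30 days (November has 30).
Dec 9, 1720 → Jan 9, 1721: 31 days (December has 31).
Jan 9, 1721 → Feb 9, 1721: 31 days (January has 31).
Feb 9, 1721 → Mar 9, 1721: 28 days (February has 28).
Mar 9, 1721 → Apr 9, 1721: 31 days (March has 31).
Apr 9, 1721 → May 9, 1721: 30 days (April has 30).
May 9, 1721 → Jun 9, 1721: 31 days (May has 31).
Jun 9, 1721 → Jul 9, 1721: 30 days (June has 30).
Jul 9, 1721 → Jul 20, 1721: 11 days.
Total: 3998 days.

3998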